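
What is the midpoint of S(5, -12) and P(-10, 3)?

M = ((x₁ + x₂)/2, (y₁ + y₂)/2)
= ((5 + -10)/2, (-12 + 3)/2)
= (-5/2, -9/2) = (-5/2, -9/2)

(-5/2, -9/2)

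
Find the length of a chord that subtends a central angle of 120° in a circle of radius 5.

Drop a perpendicular from the center to the chord, bisecting both the chord and the central angle.
Each half-chord = r sin(θ/2) = 5 sin(60°).
The full chord = 2 × 5 × sin(60°) = 5*sqrt(3).

5*sqrt(3)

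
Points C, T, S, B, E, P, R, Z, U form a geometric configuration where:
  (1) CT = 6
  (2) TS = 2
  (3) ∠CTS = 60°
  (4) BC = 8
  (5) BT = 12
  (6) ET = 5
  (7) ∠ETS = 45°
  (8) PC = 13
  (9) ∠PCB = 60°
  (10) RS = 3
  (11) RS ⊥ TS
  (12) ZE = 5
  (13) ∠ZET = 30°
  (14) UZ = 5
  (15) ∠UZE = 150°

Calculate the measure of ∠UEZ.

Step 1: By the law of cosines on triangle EZU: EU² = 5² + 5² − 2·5·5·cos(150°) = 93.3, so EU ≈ 9.66.
Step 2: By the inverse law of cosines on triangle UEZ: cos(∠UEZ) = (9.66² + 5² − 5²) / (2·9.66·5) = 93.3/96.59 = 0.9659, so ∠UEZ = 15°.

Therefore, the measure of angle ∠UEZ = 15°.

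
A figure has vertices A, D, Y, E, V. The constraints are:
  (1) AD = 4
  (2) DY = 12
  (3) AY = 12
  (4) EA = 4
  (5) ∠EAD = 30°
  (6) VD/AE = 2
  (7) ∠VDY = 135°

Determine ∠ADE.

Step 1: By the law of cosines on triangle DAE: DE² = 4² + 4² − 2·4·4·cos(30°) = 4.29, so DE ≈ 2.07.
Step 2: By the inverse law of cosines on triangle ADE: cos(∠ADE) = (4² + 2.07² − 4²) / (2·4·2.07) = 4.29/16.56 = 0.2588, so ∠ADE = 75°.

Therefore, the measure of angle ∠ADE = 75°.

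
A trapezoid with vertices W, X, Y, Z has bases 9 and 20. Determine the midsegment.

The midsegment (median) of a trapezoid connects the midpoints of the non-parallel sides.
Its length is the average of the two bases: (9 + 20) / 2 = 29/2.

29/2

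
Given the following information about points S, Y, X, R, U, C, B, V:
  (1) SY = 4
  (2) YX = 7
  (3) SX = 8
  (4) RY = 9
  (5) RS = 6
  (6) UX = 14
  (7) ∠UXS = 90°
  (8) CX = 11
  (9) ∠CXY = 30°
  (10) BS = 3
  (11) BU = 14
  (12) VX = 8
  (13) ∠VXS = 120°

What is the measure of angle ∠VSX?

Step 1: By the law of cosines on triangle SXV: SV² = 8² + 8² − 2·8·8·cos(120°) = 192, so SV = 8·√3.
Step 2: By the inverse law of cosines on triangle VSX: cos(∠VSX) = ((8·√3)² + 8² − 8²) / (2·8·√3·8) = 192/221.7 = 0.866, so ∠VSX = 30°.

Therefore, the measure of angle ∠VSX = 30°.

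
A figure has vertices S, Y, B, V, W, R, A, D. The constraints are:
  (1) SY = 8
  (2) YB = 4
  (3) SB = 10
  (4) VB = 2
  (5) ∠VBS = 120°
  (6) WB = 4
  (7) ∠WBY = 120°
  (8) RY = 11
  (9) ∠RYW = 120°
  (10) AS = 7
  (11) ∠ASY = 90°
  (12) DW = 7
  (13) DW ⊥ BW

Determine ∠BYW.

Step 1: By the law of cosines on triangle YBW: YW² = 4² + 4² − 2·4·4·cos(120°) = 48, so YW = 4·√3.
Step 2: By the inverse law of cosines on triangle BYW: cos(∠BYW) = (4² + (4·√3)² − 4²) / (2·4·4·√3) = 48/55.43 = 0.866, so ∠BYW = 30°.

Therefore, the measure of angle ∠BYW = 30°.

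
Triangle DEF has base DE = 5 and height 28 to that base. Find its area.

Area = (1/2)(5)(28) = 70

70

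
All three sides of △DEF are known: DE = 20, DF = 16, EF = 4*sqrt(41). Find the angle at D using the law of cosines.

By the inverse law of cosines: cos(D) = (DE² + DF² - EF²) / (2 × DE × DF)
cos(D) = (20² + 16² - (4*sqrt(41))²) / (2 × 20 × 16)
cos(D) = (400 + 256 - (656)) / 640
cos(D) = 0
D = arccos(0) = 90°

90°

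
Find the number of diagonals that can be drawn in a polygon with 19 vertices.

The number of diagonals in an n-gon is n(n - 3)/2.
For n = 19: 19(19 - 3)/2 = 19 × 16 / 2 = 152.

152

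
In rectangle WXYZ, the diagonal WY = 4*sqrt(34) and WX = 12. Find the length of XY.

The diagonal of a rectangle forms a right triangle with the two sides.
Rearranging the Pythagorean theorem: missing side = sqrt(d^2 - known^2).
= sqrt(544 - 144) = sqrt(400) = 20.

20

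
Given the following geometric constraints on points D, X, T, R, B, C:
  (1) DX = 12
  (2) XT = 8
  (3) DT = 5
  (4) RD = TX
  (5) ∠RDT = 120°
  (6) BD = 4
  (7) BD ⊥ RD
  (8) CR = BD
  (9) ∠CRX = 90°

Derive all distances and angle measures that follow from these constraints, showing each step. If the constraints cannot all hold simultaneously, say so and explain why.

The constraints are consistent.

From the given relations:
  RD = TX = 8
  CR = BD = 4

Step 1: From TD = 5, DR = 8, and ∠TDR = 120°, by the law of cosines:
  TR² = TD² + DR² - 2·TD·DR·cos(120°) = 25 + 64 + 40 = 129
  TR = √129

Step 2: From RD = 8, DB = 4, and ∠RDB = 90°, by the law of cosines:
  RB² = RD² + DB² - 2·RD·DB·cos(90°) = 64 + 16 - 0 = 80
  RB = 4·√5

Step 3: From DT = 5, DX = 12, TX = 8, by the inverse law of cosines:
  cos(∠TDX) = (DT² + DX² - TX²) / (2·DT·DX)
  ∠TDX = 28.96°

Step 4: From XD = 12, XT = 8, DT = 5, by the inverse law of cosines:
  cos(∠DXT) = (XD² + XT² - DT²) / (2·XD·XT)
  ∠DXT = 17.61°

Step 5: From TD = 5, TX = 8, DX = 12, by the inverse law of cosines:
  cos(∠DTX) = (TD² + TX² - DX²) / (2·TD·TX)
  ∠DTX = 133.43°

Step 6: From TD = 5, TR = √129, DR = 8, by the inverse law of cosines:
  cos(∠DTR) = (TD² + TR² - DR²) / (2·TD·TR)
  ∠DTR = 37.59°

Step 7: From RB = 4·√5, RD = 8, BD = 4, by the inverse law of cosines:
  cos(∠BRD) = (RB² + RD² - BD²) / (2·RB·RD)
  ∠BRD = 26.57°

Step 8: From RD = 8, RT = √129, DT = 5, by the inverse law of cosines:
  cos(∠DRT) = (RD² + RT² - DT²) / (2·RD·RT)
  ∠DRT = 22.41°

Step 9: From BD = 4, BR = 4·√5, DR = 8, by the inverse law of cosines:
  cos(∠DBR) = (BD² + BR² - DR²) / (2·BD·BR)
  ∠DBR = 63.43°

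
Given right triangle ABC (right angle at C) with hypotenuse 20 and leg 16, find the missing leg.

By the Pythagorean theorem: BC^2 = AB^2 - AC^2
BC^2 = 20^2 - 16^2 = 400 - 256 = 144
BC = sqrt(144) = 12

12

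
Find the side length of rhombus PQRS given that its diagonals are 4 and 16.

Half-diagonals are 2 and 8. side = sqrt(2^2 + 8^2) = sqrt(68) = 2*sqrt(17)

2*sqrt(17)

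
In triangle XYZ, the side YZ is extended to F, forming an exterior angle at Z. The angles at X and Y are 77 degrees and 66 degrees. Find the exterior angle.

Exterior angle = 77 + 66 = 143 degrees (exterior angle theorem).

143 degrees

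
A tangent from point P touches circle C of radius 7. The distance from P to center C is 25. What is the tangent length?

The tangent, radius, and line from the external point to the center form a right triangle.
The right angle is where the tangent meets the radius.
By the Pythagorean theorem: tangent² + 7² = 25²
tangent² = 625 - 49 = 576
tangent = 24

24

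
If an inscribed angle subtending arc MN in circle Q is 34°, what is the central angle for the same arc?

Central angle = 2 × 34° = 68° (inscribed angle theorem).

68°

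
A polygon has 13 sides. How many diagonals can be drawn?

Each of the 13 vertices connects to 10 non-adjacent vertices via diagonals.
Total connections = 13 × 10 = 130, but each diagonal is counted twice.
Number of diagonals = 130 / 2 = 65.

65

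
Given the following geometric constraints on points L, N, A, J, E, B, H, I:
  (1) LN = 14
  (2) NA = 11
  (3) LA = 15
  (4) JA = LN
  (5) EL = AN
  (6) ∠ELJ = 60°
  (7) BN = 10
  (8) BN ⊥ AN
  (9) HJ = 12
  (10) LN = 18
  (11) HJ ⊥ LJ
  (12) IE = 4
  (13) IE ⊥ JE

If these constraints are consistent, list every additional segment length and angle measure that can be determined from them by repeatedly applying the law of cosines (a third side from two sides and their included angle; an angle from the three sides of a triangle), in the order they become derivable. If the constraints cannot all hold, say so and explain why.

These constraints are not satisfiable: (1) LN = 14 and (10) LN = 18 assign two different lengths to the same segment. No planar figure meets all of them, so nothing further can be derived.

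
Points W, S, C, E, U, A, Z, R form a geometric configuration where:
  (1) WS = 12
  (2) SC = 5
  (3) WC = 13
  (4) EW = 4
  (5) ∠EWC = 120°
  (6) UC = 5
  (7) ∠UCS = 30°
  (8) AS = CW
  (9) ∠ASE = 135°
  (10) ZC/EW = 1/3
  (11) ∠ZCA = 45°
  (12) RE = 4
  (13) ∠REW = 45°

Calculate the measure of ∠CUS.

Step 1: By the law of cosines on triangle UCS: US² = 5² + 5² − 2·5·5·cos(30°) = 6.7, so US ≈ 2.59.
Step 2: By the inverse law of cosines on triangle CUS: cos(∠CUS) = (5² + 2.59² − 5²) / (2·5·2.59) = 6.7/25.88 = 0.2588, so ∠CUS = 75°.

Therefore, the measure of angle ∠CUS = 75°.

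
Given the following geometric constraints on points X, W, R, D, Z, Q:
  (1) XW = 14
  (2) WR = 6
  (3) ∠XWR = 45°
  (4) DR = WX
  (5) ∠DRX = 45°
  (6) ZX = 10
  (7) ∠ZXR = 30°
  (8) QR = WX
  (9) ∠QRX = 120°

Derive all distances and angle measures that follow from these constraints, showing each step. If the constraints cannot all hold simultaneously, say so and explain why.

The constraints are consistent.

From the given relations:
  DR = WX = 14
  QR = WX = 14

Step 1: From XW = 14, WR = 6, and ∠XWR = 45°, by the law of cosines:
  XR² = XW² + WR² - 2·XW·WR·cos(45°) = 196 + 36 - 118.8 = 113.2
  XR ≈ 10.64

Step 2: From XR = 10.64, RD = 14, and ∠XRD = 45°, by the law of cosines:
  XD² = XR² + RD² - 2·XR·RD·cos(45°) = 113.2 + 196 - 210.7 = 98.55
  XD ≈ 9.93

Step 3: From XR = 10.64, RQ = 14, and ∠XRQ = 120°, by the law of cosines:
  XQ² = XR² + RQ² - 2·XR·RQ·cos(120°) = 113.2 + 196 + 149 = 458.2
  XQ ≈ 21.4

Step 4: From RX = 10.64, XZ = 10, and ∠RXZ = 30°, by the law of cosines:
  RZ² = RX² + XZ² - 2·RX·XZ·cos(30°) = 113.2 + 100 - 184.3 = 28.92
  RZ ≈ 5.38

Step 5: From XR = 10.64, XW = 14, RW = 6, by the inverse law of cosines:
  cos(∠RXW) = (XR² + XW² - RW²) / (2·XR·XW)
  ∠RXW = 23.5°

Step 6: From RW = 6, RX = 10.64, WX = 14, by the inverse law of cosines:
  cos(∠WRX) = (RW² + RX² - WX²) / (2·RW·RX)
  ∠WRX = 111.5°

Step 7: From XD = 9.93, XR = 10.64, DR = 14, by the inverse law of cosines:
  cos(∠DXR) = (XD² + XR² - DR²) / (2·XD·XR)
  ∠DXR = 85.72°

Step 8: From XQ = 21.4, XR = 10.64, QR = 14, by the inverse law of cosines:
  cos(∠QXR) = (XQ² + XR² - QR²) / (2·XQ·XR)
  ∠QXR = 34.5°

Step 9: From RX = 10.64, RZ = 5.38, XZ = 10, by the inverse law of cosines:
  cos(∠XRZ) = (RX² + RZ² - XZ²) / (2·RX·RZ)
  ∠XRZ = 68.4°

Step 10: From DR = 14, DX = 9.93, RX = 10.64, by the inverse law of cosines:
  cos(∠RDX) = (DR² + DX² - RX²) / (2·DR·DX)
  ∠RDX = 49.28°

Step 11: From ZR = 5.38, ZX = 10, RX = 10.64, by the inverse law of cosines:
  cos(∠RZX) = (ZR² + ZX² - RX²) / (2·ZR·ZX)
  ∠RZX = 81.6°

Step 12: From QR = 14, QX = 21.4, RX = 10.64, by the inverse law of cosines:
  cos(∠RQX) = (QR² + QX² - RX²) / (2·QR·QX)
  ∠RQX = 25.5°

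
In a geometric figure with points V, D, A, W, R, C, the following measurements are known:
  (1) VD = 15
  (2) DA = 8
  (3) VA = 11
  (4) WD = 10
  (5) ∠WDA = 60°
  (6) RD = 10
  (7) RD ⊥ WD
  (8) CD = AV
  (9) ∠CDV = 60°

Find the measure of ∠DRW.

Step 1: By the law of cosines on triangle RDW: RW² = 10² + 10² − 2·10·10·cos(90°) = 200, so RW = 10·√2.
Step 2: By the inverse law of cosines on triangle DRW: cos(∠DRW) = (10² + (10·√2)² − 10²) / (2·10·10·√2) = 200/282.84 = 0.7071, so ∠DRW = 45°.

Therefore, the measure of angle ∠DRW = 45°.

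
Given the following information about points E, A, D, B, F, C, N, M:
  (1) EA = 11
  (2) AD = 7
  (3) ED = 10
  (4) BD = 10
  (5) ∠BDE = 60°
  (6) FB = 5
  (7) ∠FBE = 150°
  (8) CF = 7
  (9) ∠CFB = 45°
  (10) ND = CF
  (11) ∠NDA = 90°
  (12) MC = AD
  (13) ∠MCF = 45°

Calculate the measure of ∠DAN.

From the given relations: ND = CF = 7.
Step 1: By the law of cosines on triangle ADN: AN² = 7² + 7² − 2·7·7·cos(90°) = 98, so AN = 7·√2.
Step 2: By the inverse law of cosines on triangle DAN: cos(∠DAN) = (7² + (7·√2)² − 7²) / (2·7·7·√2) = 98/138.59 = 0.7071, so ∠DAN = 45°.

Therefore, the measure of angle ∠DAN = 45°.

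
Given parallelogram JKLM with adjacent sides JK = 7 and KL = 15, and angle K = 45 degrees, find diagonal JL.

Law of cosines: d^2 = 7^2 + 15^2 - 2(7)(15)cos(45°) = 274 - 105*sqrt(2), so d = sqrt(274 - 105*sqrt(2)).

sqrt(274 - 105*sqrt(2))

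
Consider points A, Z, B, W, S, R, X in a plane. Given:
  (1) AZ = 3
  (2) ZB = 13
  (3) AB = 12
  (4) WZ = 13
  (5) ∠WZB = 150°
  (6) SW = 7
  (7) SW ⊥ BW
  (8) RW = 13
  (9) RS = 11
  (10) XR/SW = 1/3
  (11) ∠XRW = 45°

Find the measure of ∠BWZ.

Step 1: By the law of cosines on triangle WZB: WB² = 13² + 13² − 2·13·13·cos(150°) = 630.72, so WB ≈ 25.11.
Step 2: By the inverse law of cosines on triangle BWZ: cos(∠BWZ) = (25.11² + 13² − 13²) / (2·25.11·13) = 630.72/652.97 = 0.9659, so ∠BWZ = 15°.

Therefore, the measure of angle ∠BWZ = 15°.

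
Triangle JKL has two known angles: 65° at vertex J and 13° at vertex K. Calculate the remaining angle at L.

angle L = 180 - 65 - 13 = 102 degrees.

102 degrees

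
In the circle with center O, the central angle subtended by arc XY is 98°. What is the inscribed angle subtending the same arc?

By the inscribed angle theorem, the inscribed angle is half the central angle.
Inscribed angle = 98° / 2 = 49°

49°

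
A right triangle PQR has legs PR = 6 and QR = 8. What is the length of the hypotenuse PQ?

By the Pythagorean theorem: PQ^2 = PR^2 + QR^2
PQ^2 = 6^2 + 8^2 = 36 + 64 = 100
PQ = sqrt(100) = 10

10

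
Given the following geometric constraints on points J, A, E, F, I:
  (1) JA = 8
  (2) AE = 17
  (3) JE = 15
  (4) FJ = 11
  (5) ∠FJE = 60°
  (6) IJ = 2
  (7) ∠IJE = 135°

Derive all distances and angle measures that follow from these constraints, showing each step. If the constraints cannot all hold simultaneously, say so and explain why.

The constraints are consistent.

Step 1: From EJ = 15, JF = 11, and ∠EJF = 60°, by the law of cosines:
  EF² = EJ² + JF² - 2·EJ·JF·cos(60°) = 225 + 121 - 165 = 181
  EF = √181

Step 2: From EJ = 15, JI = 2, and ∠EJI = 135°, by the law of cosines:
  EI² = EJ² + JI² - 2·EJ·JI·cos(135°) = 225 + 4 + 42.43 = 271.4
  EI ≈ 16.48

Step 3: From JA = 8, JE = 15, AE = 17, by the inverse law of cosines:
  cos(∠AJE) = (JA² + JE² - AE²) / (2·JA·JE)
  ∠AJE = 90°

Step 4: From AE = 17, AJ = 8, EJ = 15, by the inverse law of cosines:
  cos(∠EAJ) = (AE² + AJ² - EJ²) / (2·AE·AJ)
  ∠EAJ = 61.93°

Step 5: From EA = 17, EJ = 15, AJ = 8, by the inverse law of cosines:
  cos(∠AEJ) = (EA² + EJ² - AJ²) / (2·EA·EJ)
  ∠AEJ = 28.07°

Step 6: From EF = √181, EJ = 15, FJ = 11, by the inverse law of cosines:
  cos(∠FEJ) = (EF² + EJ² - FJ²) / (2·EF·EJ)
  ∠FEJ = 45.08°

Step 7: From EI = 16.48, EJ = 15, IJ = 2, by the inverse law of cosines:
  cos(∠IEJ) = (EI² + EJ² - IJ²) / (2·EI·EJ)
  ∠IEJ = 4.92°

Step 8: From FE = √181, FJ = 11, EJ = 15, by the inverse law of cosines:
  cos(∠EFJ) = (FE² + FJ² - EJ²) / (2·FE·FJ)
  ∠EFJ = 74.92°

Step 9: From IE = 16.48, IJ = 2, EJ = 15, by the inverse law of cosines:
  cos(∠EIJ) = (IE² + IJ² - EJ²) / (2·IE·IJ)
  ∠EIJ = 40.08°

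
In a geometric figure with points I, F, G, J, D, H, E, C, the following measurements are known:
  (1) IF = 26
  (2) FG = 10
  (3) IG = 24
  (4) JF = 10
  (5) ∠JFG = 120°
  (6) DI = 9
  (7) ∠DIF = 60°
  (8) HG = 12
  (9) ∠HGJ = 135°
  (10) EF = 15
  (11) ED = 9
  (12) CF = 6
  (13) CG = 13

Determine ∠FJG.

Step 1: By the law of cosines on triangle JFG: JG² = 10² + 10² − 2·10·10·cos(120°) = 300, so JG = 10·√3.
Step 2: By the inverse law of cosines on triangle FJG: cos(∠FJG) = (10² + (10·√3)² − 10²) / (2·10·10·√3) = 300/346.41 = 0.866, so ∠FJG = 30°.

Therefore, the measure of angle ∠FJG = 30°.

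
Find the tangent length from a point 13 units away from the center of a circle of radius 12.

tangent = √(d² - r²) = √(13² - 12²) = √(169 - 144) = √25 = 5

5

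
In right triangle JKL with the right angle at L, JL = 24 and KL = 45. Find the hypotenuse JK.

In a right triangle, the square of the hypotenuse equals the sum of the squares of the two legs.
The legs are 24 and 45, so the hypotenuse = sqrt(576 + 2025) = sqrt(2601) = 51.

51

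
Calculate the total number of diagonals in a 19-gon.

Total line segments between 19 vertices = C(19,2) = 171.
Subtract the 19 sides: 171 - 19 = 152 diagonals.

152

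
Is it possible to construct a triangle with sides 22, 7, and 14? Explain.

Check the triangle inequality: 7 + 14 = 21 ≤ 22.
Since the sum of two sides does not exceed the third, no triangle can be formed.

No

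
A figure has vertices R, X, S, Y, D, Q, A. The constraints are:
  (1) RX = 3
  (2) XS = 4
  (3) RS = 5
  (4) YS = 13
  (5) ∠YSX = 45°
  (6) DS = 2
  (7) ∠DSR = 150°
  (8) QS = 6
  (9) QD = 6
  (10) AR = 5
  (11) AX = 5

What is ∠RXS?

Step 1: By the inverse law of cosines on triangle RXS: cos(∠RXS) = (3² + 4² − 5²) / (2·3·4) = 0/24 = 0, so ∠RXS = 90°.

Therefore, the measure of angle ∠RXS = 90°.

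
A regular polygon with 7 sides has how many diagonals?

Total line segments between 7 vertices = C(7,2) = 21.
Subtract the 7 sides: 21 - 7 = 14 diagonals.

14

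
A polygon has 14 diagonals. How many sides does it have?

Using d = n(n - 3)/2, we solve 14 = n(n - 3)/2.
So n(n - 3) = 28.
Testing n = 7: 7 * 4 = 28 = 28. Correct.
The polygon has 7 sides.

7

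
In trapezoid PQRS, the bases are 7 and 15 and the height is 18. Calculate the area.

A trapezoid's area equals the midsegment times the height.
The midsegment is (7 + 15) / 2 = 11.
Area = 11 * 18 = 198.

198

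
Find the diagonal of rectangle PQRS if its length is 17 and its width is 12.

d = sqrt(17^2 + 12^2) = sqrt(433)

sqrt(433)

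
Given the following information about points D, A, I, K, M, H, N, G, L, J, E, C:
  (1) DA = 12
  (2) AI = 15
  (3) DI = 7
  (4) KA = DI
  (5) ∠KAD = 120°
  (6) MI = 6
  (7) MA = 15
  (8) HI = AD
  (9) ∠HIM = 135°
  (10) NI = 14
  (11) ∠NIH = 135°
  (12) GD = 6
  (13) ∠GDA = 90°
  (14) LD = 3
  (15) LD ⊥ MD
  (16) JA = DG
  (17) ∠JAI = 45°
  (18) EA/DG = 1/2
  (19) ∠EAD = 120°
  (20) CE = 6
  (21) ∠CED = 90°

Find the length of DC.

From the given relations: EA = 1/2·DG = 1/2·6 = 3.
Step 1: By the law of cosines on triangle EAD: ED² = 3² + 12² − 2·3·12·cos(120°) = 189, so ED = 3·√21.
Step 2: By the law of cosines on triangle DEC: DC² = (3·√21)² + 6² − 2·3·√21·6·cos(90°) = 225, so DC = 15.

Therefore, the length of DC = 15.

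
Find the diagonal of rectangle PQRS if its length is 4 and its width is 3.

Using the Pythagorean theorem:
d² = 4² + 3² = 16 + 9 = 25
d = sqrt(25) = 5

5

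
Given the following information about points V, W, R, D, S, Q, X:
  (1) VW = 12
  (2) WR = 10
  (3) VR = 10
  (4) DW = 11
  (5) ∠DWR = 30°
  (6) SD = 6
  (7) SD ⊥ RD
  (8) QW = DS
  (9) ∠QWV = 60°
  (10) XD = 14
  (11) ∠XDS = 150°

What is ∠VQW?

From the given relations: QW = DS = 6.
Step 1: By the law of cosines on triangle QWV: QV² = 6² + 12² − 2·6·12·cos(60°) = 108, so QV = 6·√3.
Step 2: By the inverse law of cosines on triangle VQW: cos(∠VQW) = ((6·√3)² + 6² − 12²) / (2·6·√3·6) = 0/124.71 = 0, so ∠VQW = 90°.

Therefore, the measure of angle ∠VQW = 90°.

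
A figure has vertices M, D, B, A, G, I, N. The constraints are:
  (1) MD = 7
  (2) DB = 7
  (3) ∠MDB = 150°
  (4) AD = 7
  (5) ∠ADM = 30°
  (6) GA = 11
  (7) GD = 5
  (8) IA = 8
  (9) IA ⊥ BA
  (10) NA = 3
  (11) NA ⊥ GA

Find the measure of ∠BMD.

Step 1: By the law of cosines on triangle MDB: MB² = 7² + 7² − 2·7·7·cos(150°) = 182.87, so MB ≈ 13.52.
Step 2: By the inverse law of cosines on triangle BMD: cos(∠BMD) = (13.52² + 7² − 7²) / (2·13.52·7) = 182.87/189.32 = 0.9659, so ∠BMD = 15°.

Therefore, the measure of angle ∠BMD = 15°.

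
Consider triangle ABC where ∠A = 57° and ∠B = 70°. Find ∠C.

angle C = 180 - 57 - 70 = 53 degrees.

53 degrees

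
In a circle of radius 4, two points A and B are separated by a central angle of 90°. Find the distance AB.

Chord = 2(4) sin(45°) = 4*sqrt(2)

4*sqrt(2)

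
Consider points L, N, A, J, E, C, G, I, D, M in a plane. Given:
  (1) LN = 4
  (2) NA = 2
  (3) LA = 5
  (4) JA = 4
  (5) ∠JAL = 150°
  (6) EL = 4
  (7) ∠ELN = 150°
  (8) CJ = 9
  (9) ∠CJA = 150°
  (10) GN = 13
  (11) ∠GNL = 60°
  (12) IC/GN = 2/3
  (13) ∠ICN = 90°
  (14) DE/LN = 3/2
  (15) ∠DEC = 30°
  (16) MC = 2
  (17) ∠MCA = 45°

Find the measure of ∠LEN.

Step 1: By the law of cosines on triangle ELN: EN² = 4² + 4² − 2·4·4·cos(150°) = 59.71, so EN ≈ 7.73.
Step 2: By the inverse law of cosines on triangle LEN: cos(∠LEN) = (4² + 7.73² − 4²) / (2·4·7.73) = 59.71/61.82 = 0.9659, so ∠LEN = 15°.

Therefore, the measure of angle ∠LEN = 15°.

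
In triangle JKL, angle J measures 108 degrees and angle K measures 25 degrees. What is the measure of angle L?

angle L = 180 - 108 - 25 = 47 degrees.

47 degrees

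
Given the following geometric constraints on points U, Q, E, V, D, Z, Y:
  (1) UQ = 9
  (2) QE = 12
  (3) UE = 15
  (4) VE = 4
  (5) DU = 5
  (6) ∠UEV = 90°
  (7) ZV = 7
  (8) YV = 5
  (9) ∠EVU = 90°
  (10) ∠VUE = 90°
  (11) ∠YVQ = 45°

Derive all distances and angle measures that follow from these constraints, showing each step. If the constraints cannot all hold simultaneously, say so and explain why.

These constraints are not satisfiable: (6), (9) and (10) are the three interior angles of triangle UEV, which must sum to 180°, but 90° + 90° + 90° = 270°. No planar figure meets all of them, so nothing further can be derived.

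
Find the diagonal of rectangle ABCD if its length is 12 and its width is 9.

d = sqrt(12^2 + 9^2) = sqrt(225) = 15

15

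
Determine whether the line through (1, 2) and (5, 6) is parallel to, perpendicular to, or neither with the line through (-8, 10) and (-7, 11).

Slope of line 1: m1 = (6 - 2)/(5 - 1) = 4/4 = 1
Slope of line 2: m2 = (11 - 10)/(-7 - -8) = 1/1 = 1
m1 = m2, so the lines are parallel.

Parallel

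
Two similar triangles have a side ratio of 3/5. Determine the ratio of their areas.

Area ratio = (side ratio)^2 = (3/5)^2 = 9:25.

9:25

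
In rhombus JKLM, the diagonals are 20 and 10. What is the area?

Area = (20 * 10) / 2 = 200 / 2 = 100

100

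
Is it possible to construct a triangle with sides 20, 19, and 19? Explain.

Check all three triangle inequalities:
20 + 19 = 39 > 19 ✓
20 + 19 = 39 > 19 ✓
19 + 19 = 38 > 20 ✓
All conditions hold, so these sides form a valid triangle.

Yes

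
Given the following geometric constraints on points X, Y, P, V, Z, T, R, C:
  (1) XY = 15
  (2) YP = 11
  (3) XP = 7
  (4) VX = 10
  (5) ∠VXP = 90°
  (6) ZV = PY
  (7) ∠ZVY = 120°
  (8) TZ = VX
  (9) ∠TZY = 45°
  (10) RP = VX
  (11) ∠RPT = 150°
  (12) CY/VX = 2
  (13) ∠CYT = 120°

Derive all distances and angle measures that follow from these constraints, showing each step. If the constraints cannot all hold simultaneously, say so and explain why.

The constraints are consistent.

From the given relations:
  ZV = PY = 11
  TZ = VX = 10
  RP = VX = 10
  CY = 2·VX = 2·10 = 20

Step 1: From PX = 7, XV = 10, and ∠PXV = 90°, by the law of cosines:
  PV² = PX² + XV² - 2·PX·XV·cos(90°) = 49 + 100 - 0 = 149
  PV = √149

Step 2: From XP = 7, XY = 15, PY = 11, by the inverse law of cosines:
  cos(∠PXY) = (XP² + XY² - PY²) / (2·XP·XY)
  ∠PXY = 43.23°

Step 3: From YP = 11, YX = 15, PX = 7, by the inverse law of cosines:
  cos(∠PYX) = (YP² + YX² - PX²) / (2·YP·YX)
  ∠PYX = 25.84°

Step 4: From PX = 7, PY = 11, XY = 15, by the inverse law of cosines:
  cos(∠XPY) = (PX² + PY² - XY²) / (2·PX·PY)
  ∠XPY = 110.92°

Step 5: From PV = √149, PX = 7, VX = 10, by the inverse law of cosines:
  cos(∠VPX) = (PV² + PX² - VX²) / (2·PV·PX)
  ∠VPX = 55.01°

Step 6: From VP = √149, VX = 10, PX = 7, by the inverse law of cosines:
  cos(∠PVX) = (VP² + VX² - PX²) / (2·VP·VX)
  ∠PVX = 34.99°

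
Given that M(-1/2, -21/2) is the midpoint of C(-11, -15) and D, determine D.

Using the midpoint formula: M = ((x1 + x2)/2, (y1 + y2)/2)
We know M = (-1/2, -21/2) and C = (-11, -15)
For x: -1/2 = (-11 + x2)/2, so x2 = 2*-1/2 - -11 = 10
For y: -21/2 = (-15 + y2)/2, so y2 = 2*-21/2 - -15 = -6
D = (10, -6)

(10, -6)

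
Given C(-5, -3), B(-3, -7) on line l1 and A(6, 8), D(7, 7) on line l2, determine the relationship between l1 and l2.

Slope of line 1: m1 = (-7 - -3)/(-3 - -5) = -4/2 = -2
Slope of line 2: m2 = (7 - 8)/(7 - 6) = -1/1 = -1
m1 != m2 (-2 != -1), so not parallel.
m1 * m2 = (-2) * (-1) = 2 != -1, so not perpendicular.
The lines are neither parallel nor perpendicular.

Neither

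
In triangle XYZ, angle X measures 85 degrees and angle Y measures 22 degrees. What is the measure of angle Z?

By the triangle angle sum property, the three interior angles of any triangle add up to 180°.
We know angle X = 85° and angle Y = 22°, so their sum is 107°.
Therefore angle Z = 180° - 107° = 73°.

73 degrees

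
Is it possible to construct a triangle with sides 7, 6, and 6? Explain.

Sort the sides: 6, 6, 7.
It suffices to check that the sum of the two smallest exceeds the largest:
6 + 6 = 12 > 7. ✓
Yes, a valid triangle can be formed.

Yes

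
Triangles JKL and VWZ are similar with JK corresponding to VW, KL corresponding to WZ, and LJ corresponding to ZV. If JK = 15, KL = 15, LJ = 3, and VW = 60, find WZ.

k = 60/15 = 4. WZ = 4 * 15 = 60.

60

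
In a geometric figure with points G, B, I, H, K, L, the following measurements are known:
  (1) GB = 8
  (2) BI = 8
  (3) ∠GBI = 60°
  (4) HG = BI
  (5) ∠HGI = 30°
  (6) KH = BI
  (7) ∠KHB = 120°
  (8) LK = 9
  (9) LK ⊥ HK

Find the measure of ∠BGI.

Step 1: By the law of cosines on triangle GBI: GI² = 8² + 8² − 2·8·8·cos(60°) = 64, so GI = 8.
Step 2: By the inverse law of cosines on triangle BGI: cos(∠BGI) = (8² + 8² − 8²) / (2·8·8) = 64/128 = 0.5, so ∠BGI = 60°.

Therefore, the measure of angle ∠BGI = 60°.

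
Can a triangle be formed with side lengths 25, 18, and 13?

Sort the sides: 13, 18, 25.
It suffices to check that the sum of the two smallest exceeds the largest:
13 + 18 = 31 > 25. ✓
Yes, a valid triangle can be formed.

Yes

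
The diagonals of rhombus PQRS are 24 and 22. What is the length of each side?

Half-diagonals are 12 and 11. side = sqrt(12^2 + 11^2) = sqrt(265)

sqrt(265)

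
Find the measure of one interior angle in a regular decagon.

Each interior angle of a regular n-gon is (n - 2) * 180 / n.
For n = 10: (10 - 2) * 180 / 10 = 1440/10 = 144 degrees.

144 degrees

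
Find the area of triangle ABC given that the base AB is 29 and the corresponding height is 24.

Area = (1/2) * base * height
Area = (1/2) * 29 * 24
Area = 348

348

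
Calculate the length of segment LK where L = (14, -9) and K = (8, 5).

d = sqrt((-6)^2 + (14)^2) = sqrt(232) = 2*sqrt(58)

2*sqrt(58)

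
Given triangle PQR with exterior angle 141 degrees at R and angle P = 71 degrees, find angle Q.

By the exterior angle theorem: exterior angle = sum of remote interior angles.
141 = 71 + angle Q
angle Q = 141 - 71 = 70 degrees

70 degrees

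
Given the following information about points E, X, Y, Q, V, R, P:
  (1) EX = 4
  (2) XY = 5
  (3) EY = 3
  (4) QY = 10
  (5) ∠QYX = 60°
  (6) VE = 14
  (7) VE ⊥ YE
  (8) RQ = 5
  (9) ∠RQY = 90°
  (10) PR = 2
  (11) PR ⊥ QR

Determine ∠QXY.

Step 1: By the law of cosines on triangle XYQ: XQ² = 5² + 10² − 2·5·10·cos(60°) = 75, so XQ = 5·√3.
Step 2: By the inverse law of cosines on triangle QXY: cos(∠QXY) = ((5·√3)² + 5² − 10²) / (2·5·√3·5) = 0/86.6 = 0, so ∠QXY = 90°.

Therefore, the measure of angle ∠QXY = 90°.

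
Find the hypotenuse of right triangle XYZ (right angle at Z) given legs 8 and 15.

In a right triangle, the square of the hypotenuse equals the sum of the squares of the two legs.
The legs are 8 and 15, so the hypotenuse = sqrt(64 + 225) = sqrt(289) = 17.

17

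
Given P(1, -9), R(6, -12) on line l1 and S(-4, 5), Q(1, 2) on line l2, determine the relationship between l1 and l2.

Slope of line 1: m1 = (-12 - -9)/(6 - 1) = -3/5 = -3/5
Slope of line 2: m2 = (2 - 5)/(1 - -4) = -3/5 = -3/5
m1 = m2, so the lines are parallel.

Parallel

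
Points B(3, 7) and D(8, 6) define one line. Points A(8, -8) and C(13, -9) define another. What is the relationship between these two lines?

Slope of line 1: m1 = (6 - 7)/(8 - 3) = -1/5 = -1/5
Slope of line 2: m2 = (-9 - -8)/(13 - 8) = -1/5 = -1/5
m1 = m2, so the lines are parallel.

Parallel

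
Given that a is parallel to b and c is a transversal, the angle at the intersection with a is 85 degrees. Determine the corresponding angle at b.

When a transversal crosses parallel lines, angles in the same position at each intersection are called corresponding angles.
These are always equal, so the answer is 85 degrees.

85 degrees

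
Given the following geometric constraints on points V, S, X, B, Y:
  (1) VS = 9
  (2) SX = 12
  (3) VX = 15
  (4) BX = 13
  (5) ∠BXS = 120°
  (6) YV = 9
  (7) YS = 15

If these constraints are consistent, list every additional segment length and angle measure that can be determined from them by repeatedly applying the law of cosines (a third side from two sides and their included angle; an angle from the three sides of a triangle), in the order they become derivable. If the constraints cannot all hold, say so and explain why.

The constraints are consistent. Derivable facts, in order:
After 1 step:
- SB ≈ 21.66
- ∠SVX = 53.13°
- ∠SVY = 112.89°
- ∠SXV = 36.87°
- ∠SYV = 33.56°
- ∠VSX = 90°
- ∠VSY = 33.56°
After 2 steps:
- ∠BSX = 31.32°
- ∠SBX = 28.68°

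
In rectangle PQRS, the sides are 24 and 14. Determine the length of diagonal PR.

d = sqrt(24^2 + 14^2) = sqrt(772) = 2*sqrt(193)

2*sqrt(193)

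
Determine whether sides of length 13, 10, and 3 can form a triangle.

No.
The triangle inequality is violated: 10 + 3 = 13 ≤ 13.
These lengths cannot form a triangle.

No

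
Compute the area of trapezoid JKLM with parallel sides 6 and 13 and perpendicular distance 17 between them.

Area = (6 + 13) * 17 / 2 = 323 / 2 = 323/2

323/2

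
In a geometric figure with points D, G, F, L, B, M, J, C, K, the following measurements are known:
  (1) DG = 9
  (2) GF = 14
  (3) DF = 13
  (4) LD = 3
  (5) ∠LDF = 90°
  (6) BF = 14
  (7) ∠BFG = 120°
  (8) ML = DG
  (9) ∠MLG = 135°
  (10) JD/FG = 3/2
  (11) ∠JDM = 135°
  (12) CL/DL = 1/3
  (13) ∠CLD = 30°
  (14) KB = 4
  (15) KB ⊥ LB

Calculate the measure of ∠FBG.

Step 1: By the law of cosines on triangle BFG: BG² = 14² + 14² − 2·14·14·cos(120°) = 588, so BG = 14·√3.
Step 2: By the inverse law of cosines on triangle FBG: cos(∠FBG) = (14² + (14·√3)² − 14²) / (2·14·14·√3) = 588/678.96 = 0.866, so ∠FBG = 30°.

Therefore, the measure of angle ∠FBG = 30°.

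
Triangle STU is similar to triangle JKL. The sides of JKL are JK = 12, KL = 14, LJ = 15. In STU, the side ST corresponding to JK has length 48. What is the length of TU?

Similar triangles have proportional sides. Setting up the proportion:
ST / JK = TU / KL
48 / 12 = TU / 14
TU = 14 * 48 / 12 = 56.

56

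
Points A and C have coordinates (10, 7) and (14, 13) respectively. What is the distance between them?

d = sqrt((14 - 10)^2 + (13 - 7)^2)
d = sqrt(4^2 + 6^2)
d = sqrt(16 + 36)
d = sqrt(52) = 2*sqrt(13)

2*sqrt(13)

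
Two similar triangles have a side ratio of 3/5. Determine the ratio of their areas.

Area scales with the square of linear dimensions. If every length is multiplied by 3/5, then the area is multiplied by (3/5)^2 = 9/25.
The area ratio is 9:25.

9:25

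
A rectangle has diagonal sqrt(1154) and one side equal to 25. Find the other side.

b = sqrt(d^2 - a^2) = sqrt(1154 - 625) = sqrt(529) = 23

23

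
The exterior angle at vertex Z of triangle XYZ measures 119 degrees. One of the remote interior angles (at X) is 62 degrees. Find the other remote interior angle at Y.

The exterior angle theorem states that an exterior angle equals the sum of the two non-adjacent interior angles.
So 119 = 62 + angle Y, which gives angle Y = 119 - 62 = 57 degrees.

57 degrees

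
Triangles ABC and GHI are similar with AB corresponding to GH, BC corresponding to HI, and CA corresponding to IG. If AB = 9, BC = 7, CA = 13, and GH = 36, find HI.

Similar triangles have proportional sides. Setting up the proportion:
GH / AB = HI / BC
36 / 9 = HI / 7
HI = 7 * 36 / 9 = 28.

28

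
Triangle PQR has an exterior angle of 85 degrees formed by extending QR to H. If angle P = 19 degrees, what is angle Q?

The exterior angle theorem states that an exterior angle equals the sum of the two non-adjacent interior angles.
So 85 = 19 + angle Q, which gives angle Q = 85 - 19 = 66 degrees.

66 degrees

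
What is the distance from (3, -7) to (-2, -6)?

d = sqrt((-5)^2 + (1)^2) = sqrt(26)

sqrt(26)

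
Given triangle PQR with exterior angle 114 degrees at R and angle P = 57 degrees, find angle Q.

The exterior angle theorem states that an exterior angle equals the sum of the two non-adjacent interior angles.
So 114 = 57 + angle Q, which gives angle Q = 114 - 57 = 57 degrees.

57 degrees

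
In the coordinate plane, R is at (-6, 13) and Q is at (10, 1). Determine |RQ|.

d = sqrt((16)^2 + (-12)^2) = sqrt(400) = 20

20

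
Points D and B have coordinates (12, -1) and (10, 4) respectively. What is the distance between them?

d = sqrt((-2)^2 + (5)^2) = sqrt(29)

sqrt(29)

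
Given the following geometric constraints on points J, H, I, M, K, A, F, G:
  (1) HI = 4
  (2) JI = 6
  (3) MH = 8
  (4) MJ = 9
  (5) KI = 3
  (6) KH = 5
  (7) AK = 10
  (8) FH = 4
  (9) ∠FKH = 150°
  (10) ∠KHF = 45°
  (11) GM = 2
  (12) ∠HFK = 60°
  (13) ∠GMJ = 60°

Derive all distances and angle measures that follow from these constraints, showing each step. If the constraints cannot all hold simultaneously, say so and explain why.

These constraints are not satisfiable: (9), (10) and (12) are the three interior angles of triangle FKH, which must sum to 180°, but 150° + 45° + 60° = 255°. No planar figure meets all of them, so nothing further can be derived.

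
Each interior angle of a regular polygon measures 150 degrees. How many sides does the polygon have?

Exterior angle = 180 - 150 = 30. n = 360 / 30 = 12.

12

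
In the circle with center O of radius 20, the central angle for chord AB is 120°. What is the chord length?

Chord length = 2r sin(θ/2)
= 2 × 20 × sin(120°/2)
= 2 × 20 × sin(60°)
= 20*sqrt(3)

20*sqrt(3)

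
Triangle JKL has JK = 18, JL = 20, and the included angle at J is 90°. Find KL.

By the law of cosines: KL^2 = JK^2 + JL^2 - 2*JK*JL*cos(J)
KL^2 = 18^2 + 20^2 - 2*18*20*cos(90°)
KL^2 = 324 + 400 - 720*(0)
KL^2 = 724
KL = 2*sqrt(181)

2*sqrt(181)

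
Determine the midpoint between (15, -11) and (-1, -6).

The midpoint is the point halfway along the segment.
Move half the horizontal distance: 15 + (-1 - 15)/2 = 15 + -16/2 = 7
Move half the vertical distance: -11 + (-6 - -11)/2 = -11 + 5/2 = -17/2
Midpoint = (7, -17/2)

(7, -17/2)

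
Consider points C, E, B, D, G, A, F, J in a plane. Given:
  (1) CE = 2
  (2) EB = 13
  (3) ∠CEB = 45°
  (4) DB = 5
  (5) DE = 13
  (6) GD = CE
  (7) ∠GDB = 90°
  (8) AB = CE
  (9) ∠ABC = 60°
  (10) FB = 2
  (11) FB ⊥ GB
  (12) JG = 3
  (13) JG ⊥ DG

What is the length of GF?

From the given relations: GD = CE = 2.
Step 1: By the law of cosines on triangle BDG: BG² = 5² + 2² − 2·5·2·cos(90°) = 29, so BG = √29.
Step 2: By the law of cosines on triangle GBF: GF² = √29² + 2² − 2·√29·2·cos(90°) = 33, so GF = √33.

Therefore, the length of GF = √33.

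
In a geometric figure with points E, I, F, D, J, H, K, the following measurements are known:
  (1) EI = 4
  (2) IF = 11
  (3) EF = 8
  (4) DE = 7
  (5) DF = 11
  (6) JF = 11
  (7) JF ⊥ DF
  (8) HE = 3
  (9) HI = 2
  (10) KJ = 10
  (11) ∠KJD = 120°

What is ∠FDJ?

Step 1: By the law of cosines on triangle DFJ: DJ² = 11² + 11² − 2·11·11·cos(90°) = 242, so DJ = 11·√2.
Step 2: By the inverse law of cosines on triangle FDJ: cos(∠FDJ) = (11² + (11·√2)² − 11²) / (2·11·11·√2) = 242/342.24 = 0.7071, so ∠FDJ = 45°.

Therefore, the measure of angle ∠FDJ = 45°.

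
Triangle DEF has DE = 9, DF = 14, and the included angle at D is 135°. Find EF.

Law of cosines: EF^2 = 9^2 + 14^2 - 2(9)(14)cos(135°) = 126*sqrt(2) + 277, so EF = sqrt(126*sqrt(2) + 277).

sqrt(126*sqrt(2) + 277)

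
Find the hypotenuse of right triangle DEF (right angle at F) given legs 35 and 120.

In a right triangle, the square of the hypotenuse equals the sum of the squares of the two legs.
The legs are 35 and 120, so the hypotenuse = sqrt(1225 + 14400) = sqrt(15625) = 125.

125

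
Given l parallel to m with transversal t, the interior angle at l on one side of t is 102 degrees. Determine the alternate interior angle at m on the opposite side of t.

Alternate interior angles formed by parallel lines and a transversal are equal.
The given angle is 102 degrees.
The alternate interior angle = 102 degrees.

102 degrees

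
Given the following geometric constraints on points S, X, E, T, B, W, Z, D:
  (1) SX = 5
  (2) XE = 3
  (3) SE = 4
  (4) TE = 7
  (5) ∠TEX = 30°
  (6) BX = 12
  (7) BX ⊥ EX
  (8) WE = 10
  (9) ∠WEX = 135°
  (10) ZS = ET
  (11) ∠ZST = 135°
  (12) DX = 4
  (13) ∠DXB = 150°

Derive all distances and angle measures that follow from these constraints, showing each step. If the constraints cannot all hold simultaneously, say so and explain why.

The constraints are consistent.

From the given relations:
  ZS = ET = 7

Step 1: From XE = 3, ET = 7, and ∠XET = 30°, by the law of cosines:
  XT² = XE² + ET² - 2·XE·ET·cos(30°) = 9 + 49 - 36.37 = 21.63
  XT ≈ 4.65

Step 2: From XE = 3, EW = 10, and ∠XEW = 135°, by the law of cosines:
  XW² = XE² + EW² - 2·XE·EW·cos(135°) = 9 + 100 + 42.43 = 151.4
  XW ≈ 12.31

Step 3: From EX = 3, XB = 12, and ∠EXB = 90°, by the law of cosines:
  EB² = EX² + XB² - 2·EX·XB·cos(90°) = 9 + 144 - 0 = 153
  EB = 3·√17

Step 4: From BX = 12, XD = 4, and ∠BXD = 150°, by the law of cosines:
  BD² = BX² + XD² - 2·BX·XD·cos(150°) = 144 + 16 + 83.14 = 243.1
  BD ≈ 15.59

Step 5: From SE = 4, SX = 5, EX = 3, by the inverse law of cosines:
  cos(∠ESX) = (SE² + SX² - EX²) / (2·SE·SX)
  ∠ESX = 36.87°

Step 6: From XE = 3, XS = 5, ES = 4, by the inverse law of cosines:
  cos(∠EXS) = (XE² + XS² - ES²) / (2·XE·XS)
  ∠EXS = 53.13°

Step 7: From ES = 4, EX = 3, SX = 5, by the inverse law of cosines:
  cos(∠SEX) = (ES² + EX² - SX²) / (2·ES·EX)
  ∠SEX = 90°

Step 8: From XE = 3, XT = 4.65, ET = 7, by the inverse law of cosines:
  cos(∠EXT) = (XE² + XT² - ET²) / (2·XE·XT)
  ∠EXT = 131.18°

Step 9: From XE = 3, XW = 12.31, EW = 10, by the inverse law of cosines:
  cos(∠EXW) = (XE² + XW² - EW²) / (2·XE·XW)
  ∠EXW = 35.07°

Step 10: From EB = 3·√17, EX = 3, BX = 12, by the inverse law of cosines:
  cos(∠BEX) = (EB² + EX² - BX²) / (2·EB·EX)
  ∠BEX = 75.96°

Step 11: From TE = 7, TX = 4.65, EX = 3, by the inverse law of cosines:
  cos(∠ETX) = (TE² + TX² - EX²) / (2·TE·TX)
  ∠ETX = 18.82°

Step 12: From BD = 15.59, BX = 12, DX = 4, by the inverse law of cosines:
  cos(∠DBX) = (BD² + BX² - DX²) / (2·BD·BX)
  ∠DBX = 7.37°

Step 13: From BE = 3·√17, BX = 12, EX = 3, by the inverse law of cosines:
  cos(∠EBX) = (BE² + BX² - EX²) / (2·BE·BX)
  ∠EBX = 14.04°

Step 14: From WE = 10, WX = 12.31, EX = 3, by the inverse law of cosines:
  cos(∠EWX) = (WE² + WX² - EX²) / (2·WE·WX)
  ∠EWX = 9.93°

Step 15: From DB = 15.59, DX = 4, BX = 12, by the inverse law of cosines:
  cos(∠BDX) = (DB² + DX² - BX²) / (2·DB·DX)
  ∠BDX = 22.63°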